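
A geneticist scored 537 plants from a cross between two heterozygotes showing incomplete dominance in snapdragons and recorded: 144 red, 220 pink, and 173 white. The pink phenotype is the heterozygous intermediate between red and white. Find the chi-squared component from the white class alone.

With incomplete dominance, a heterozygote × heterozygote cross gives a 1:2:1 phenotypic ratio.
Expected counts for N = 537 under a 1:2:1 ratio (total parts = 4):
  red: 537 × 1/4 = 134.25
  pink: 537 × 2/4 = 268.5
  white: 537 × 1/4 = 134.25
Contribution of white: (173 − 134.25)² / 134.25 = 11.1848

11.185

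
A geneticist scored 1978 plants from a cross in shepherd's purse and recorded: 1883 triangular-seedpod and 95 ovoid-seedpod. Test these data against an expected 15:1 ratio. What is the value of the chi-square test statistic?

7.070

Under the 15:1 hypothesis (Σ ratio = 16, N = 1978):
  triangular-seedpod: 1978 × 15/16 = 1854.375
  ovoid-seedpod: 1978 × 1/16 = 123.625
χ² = Σ (O − E)² / E
  triangular-seedpod: (1883 − 1854.375)² / 1854.375 = 0.4419
  ovoid-seedpod: (95 − 123.625)² / 123.625 = 6.6280
χ² = 0.4419 + 6.6280 = 7.0699 ≈ 7.070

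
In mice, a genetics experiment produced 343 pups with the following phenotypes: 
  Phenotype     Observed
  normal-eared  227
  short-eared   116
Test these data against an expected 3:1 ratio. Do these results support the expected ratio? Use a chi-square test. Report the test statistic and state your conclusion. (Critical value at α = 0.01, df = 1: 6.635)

14.228; not consistent

Expected counts for N = 343 under a 3:1 ratio (total parts = 4):
  normal-eared: 343 × 3/4 = 257.25
  short-eared: 343 × 1/4 = 85.75
χ² = Σ (O − E)² / E
  normal-eared: (227 − 257.25)² / 257.25 = 3.5571
  short-eared: (116 − 85.75)² / 85.75 = 10.6713
χ² = 3.5571 + 10.6713 = 14.2284 ≈ 14.228
Degrees of freedom = 2 − 1 = 1; critical value at α = 0.01 is 6.635.
Since 14.228 > 6.635, we reject the null hypothesis — the data do not fit the 3:1 ratio.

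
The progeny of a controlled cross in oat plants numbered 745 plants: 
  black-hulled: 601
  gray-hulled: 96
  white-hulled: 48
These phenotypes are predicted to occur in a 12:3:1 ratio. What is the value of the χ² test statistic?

16.902

Under the 12:3:1 hypothesis (Σ ratio = 16, N = 745):
  black-hulled: 745 × 12/16 = 558.75
  gray-hulled: 745 × 3/16 = 139.6875
  white-hulled: 745 × 1/16 = 46.5625
χ² = Σ (O − E)² / E
  black-hulled: (601 − 558.75)² / 558.75 = 3.1947
  gray-hulled: (96 − 139.6875)² / 139.6875 = 13.6633
  white-hulled: (48 − 46.5625)² / 46.5625 = 0.0444
χ² = 3.1947 + 13.6633 + 0.0444 = 16.9024 ≈ 16.902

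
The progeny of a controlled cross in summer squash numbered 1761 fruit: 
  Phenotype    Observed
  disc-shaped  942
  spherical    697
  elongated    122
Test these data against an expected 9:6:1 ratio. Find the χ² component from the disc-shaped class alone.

2.381

Expected counts for N = 1761 under a 9:6:1 ratio (total parts = 16):
  disc-shaped: 1761 × 9/16 = 990.5625
  spherical: 1761 × 6/16 = 660.375
  elongated: 1761 × 1/16 = 110.0625
Contribution of disc-shaped: (942 − 990.5625)² / 990.5625 = 2.3808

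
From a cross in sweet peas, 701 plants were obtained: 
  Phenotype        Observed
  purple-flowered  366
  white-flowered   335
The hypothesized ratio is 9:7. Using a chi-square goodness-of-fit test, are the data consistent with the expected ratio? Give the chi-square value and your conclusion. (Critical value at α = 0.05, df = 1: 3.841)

4.647; not consistent

Total ratio parts = 16. Expected numbers out of 701:
  purple-flowered: 701 × 9/16 = 394.3125
  white-flowered: 701 × 7/16 = 306.6875
χ² = Σ (O − E)² / E
  purple-flowered: (366 − 394.3125)² / 394.3125 = 2.0329
  white-flowered: (335 − 306.6875)² / 306.6875 = 2.6137
χ² = 2.0329 + 2.6137 = 4.6466 ≈ 4.647
Degrees of freedom = 2 − 1 = 1; critical value at α = 0.05 is 3.841.
Since 4.647 > 3.841, we reject the null hypothesis — the data do not fit the 9:7 ratio.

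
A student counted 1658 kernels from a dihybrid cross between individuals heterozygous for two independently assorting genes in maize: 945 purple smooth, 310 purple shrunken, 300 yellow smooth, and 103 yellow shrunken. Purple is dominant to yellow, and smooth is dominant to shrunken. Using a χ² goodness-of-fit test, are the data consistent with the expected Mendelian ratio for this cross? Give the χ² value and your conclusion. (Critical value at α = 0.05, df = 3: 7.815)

A dihybrid F₂ with independent assortment and complete dominance at both loci gives a 9:3:3:1 phenotypic ratio.
Under the 9:3:3:1 hypothesis (Σ ratio = 16, N = 1658):
  purple smooth: 1658 × 9/16 = 932.625
  purple shrunken: 1658 × 3/16 = 310.875
  yellow smooth: 1658 × 3/16 = 310.875
  yellow shrunken: 1658 × 1/16 = 103.625
χ² = Σ (O − E)² / E
  purple smooth: (945 − 932.625)² / 932.625 = 0.1642
  purple shrunken: (310 − 310.875)² / 310.875 = 0.0025
  yellow smooth: (300 − 310.875)² / 310.875 = 0.3804
  yellow shrunken: (103 − 103.625)² / 103.625 = 0.0038
χ² = 0.1642 + 0.0025 + 0.3804 + 0.0038 = 0.5509 ≈ 0.551
Degrees of freedom = 4 − 1 = 3; critical value at α = 0.05 is 7.815.
Since 0.551 < 7.815, we fail to reject the null hypothesis — the data are consistent with the 9:3:3:1 ratio.

0.551; consistent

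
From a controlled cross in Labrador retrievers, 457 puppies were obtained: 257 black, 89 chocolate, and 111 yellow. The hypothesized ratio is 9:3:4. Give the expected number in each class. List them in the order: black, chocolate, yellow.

257.0625, 85.6875, 114.25

The 9:3:4 ratio has 16 parts, so with N = 457 the expected counts are:
  black: 457 × 9/16 = 257.0625
  chocolate: 457 × 3/16 = 85.6875
  yellow: 457 × 4/16 = 114.25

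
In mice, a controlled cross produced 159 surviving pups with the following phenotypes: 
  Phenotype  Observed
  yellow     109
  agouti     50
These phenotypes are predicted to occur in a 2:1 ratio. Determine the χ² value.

0.255

Expected counts for N = 159 under a 2:1 ratio (total parts = 3):
  yellow: 159 × 2/3 = 106
  agouti: 159 × 1/3 = 53
χ² = Σ (O − E)² / E
  yellow: (109 − 106)² / 106 = 0.0849
  agouti: (50 − 53)² / 53 = 0.1698
χ² = 0.0849 + 0.1698 = 0.2547 ≈ 0.255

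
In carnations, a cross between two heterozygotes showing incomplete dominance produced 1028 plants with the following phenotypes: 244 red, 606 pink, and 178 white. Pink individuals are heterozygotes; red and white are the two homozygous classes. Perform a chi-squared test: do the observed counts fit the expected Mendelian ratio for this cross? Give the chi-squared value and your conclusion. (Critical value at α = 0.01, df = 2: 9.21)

With incomplete dominance, a heterozygote × heterozygote cross gives a 1:2:1 phenotypic ratio.
The 1:2:1 ratio has 4 parts, so with N = 1028 the expected counts are:
  red: 1028 × 1/4 = 257
  pink: 1028 × 2/4 = 514
  white: 1028 × 1/4 = 257
χ² = Σ (O − E)² / E
  red: (244 − 257)² / 257 = 0.6576
  pink: (606 − 514)² / 514 = 16.4669
  white: (178 − 257)² / 257 = 24.2840
χ² = 0.6576 + 16.4669 + 24.2840 = 41.4085 ≈ 41.409
Degrees of freedom = 3 − 1 = 2; critical value at α = 0.01 is 9.21.
Since 41.409 > 9.21, we reject the null hypothesis — the data do not fit the 1:2:1 ratio.

41.409; not consistent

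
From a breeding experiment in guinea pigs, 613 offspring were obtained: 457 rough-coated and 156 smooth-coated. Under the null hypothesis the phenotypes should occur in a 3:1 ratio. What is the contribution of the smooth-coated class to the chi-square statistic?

0.049

Under the 3:1 hypothesis (Σ ratio = 4, N = 613):
  rough-coated: 613 × 3/4 = 459.75
  smooth-coated: 613 × 1/4 = 153.25
Contribution of smooth-coated: (156 − 153.25)² / 153.25 = 0.0493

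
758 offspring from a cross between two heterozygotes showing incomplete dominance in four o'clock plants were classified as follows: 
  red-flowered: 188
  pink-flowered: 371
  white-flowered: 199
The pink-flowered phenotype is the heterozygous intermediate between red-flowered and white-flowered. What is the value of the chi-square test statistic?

With incomplete dominance, a heterozygote × heterozygote cross gives a 1:2:1 phenotypic ratio.
Total ratio parts = 4. Expected numbers out of 758:
  red-flowered: 758 × 1/4 = 189.5
  pink-flowered: 758 × 2/4 = 379
  white-flowered: 758 × 1/4 = 189.5
χ² = Σ (O − E)² / E
  red-flowered: (188 − 189.5)² / 189.5 = 0.0119
  pink-flowered: (371 − 379)² / 379 = 0.1689
  white-flowered: (199 − 189.5)² / 189.5 = 0.4763
χ² = 0.0119 + 0.1689 + 0.4763 = 0.6571 ≈ 0.657

0.657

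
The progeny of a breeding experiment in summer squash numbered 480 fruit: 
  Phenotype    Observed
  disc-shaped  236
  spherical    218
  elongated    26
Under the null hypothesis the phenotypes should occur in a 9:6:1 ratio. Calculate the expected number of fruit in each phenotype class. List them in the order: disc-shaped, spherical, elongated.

270, 180, 30

Total ratio parts = 16. Expected numbers out of 480:
  disc-shaped: 480 × 9/16 = 270
  spherical: 480 × 6/16 = 180
  elongated: 480 × 1/16 = 30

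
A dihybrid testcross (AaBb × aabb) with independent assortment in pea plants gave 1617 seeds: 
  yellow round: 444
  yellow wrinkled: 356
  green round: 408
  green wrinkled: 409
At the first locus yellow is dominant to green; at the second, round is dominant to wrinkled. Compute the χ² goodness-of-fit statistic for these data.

A dihybrid testcross with independent assortment gives a 1:1:1:1 ratio.
Total ratio parts = 4. Expected numbers out of 1617:
  yellow round: 1617 × 1/4 = 404.25
  yellow wrinkled: 1617 × 1/4 = 404.25
  green round: 1617 × 1/4 = 404.25
  green wrinkled: 1617 × 1/4 = 404.25
χ² = Σ (O − E)² / E
  yellow round: (444 − 404.25)² / 404.25 = 3.9086
  yellow wrinkled: (356 − 404.25)² / 404.25 = 5.7590
  green round: (408 − 404.25)² / 404.25 = 0.0348
  green wrinkled: (409 − 404.25)² / 404.25 = 0.0558
χ² = 3.9086 + 5.7590 + 0.0348 + 0.0558 = 9.7582 ≈ 9.758

9.758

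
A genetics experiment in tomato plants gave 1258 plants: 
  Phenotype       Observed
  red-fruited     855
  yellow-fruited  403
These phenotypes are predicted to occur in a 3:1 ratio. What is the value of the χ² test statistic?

Under the 3:1 hypothesis (Σ ratio = 4, N = 1258):
  red-fruited: 1258 × 3/4 = 943.5
  yellow-fruited: 1258 × 1/4 = 314.5
χ² = Σ (O − E)² / E
  red-fruited: (855 − 943.5)² / 943.5 = 8.3013
  yellow-fruited: (403 − 314.5)² / 314.5 = 24.9038
χ² = 8.3013 + 24.9038 = 33.2051 ≈ 33.205

33.205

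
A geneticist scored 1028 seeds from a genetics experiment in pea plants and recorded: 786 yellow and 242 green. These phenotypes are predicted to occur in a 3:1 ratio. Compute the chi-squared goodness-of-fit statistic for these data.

1.167

Under the 3:1 hypothesis (Σ ratio = 4, N = 1028):
  yellow: 1028 × 3/4 = 771
  green: 1028 × 1/4 = 257
χ² = Σ (O − E)² / E
  yellow: (786 − 771)² / 771 = 0.2918
  green: (242 − 257)² / 257 = 0.8755
χ² = 0.2918 + 0.8755 = 1.1673 ≈ 1.167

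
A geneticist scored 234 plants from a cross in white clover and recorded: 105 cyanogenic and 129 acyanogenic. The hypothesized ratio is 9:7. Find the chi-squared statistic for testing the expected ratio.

12.310

The 9:7 ratio has 16 parts, so with N = 234 the expected counts are:
  cyanogenic: 234 × 9/16 = 131.625
  acyanogenic: 234 × 7/16 = 102.375
χ² = Σ (O − E)² / E
  cyanogenic: (105 − 131.625)² / 131.625 = 5.3857
  acyanogenic: (129 − 102.375)² / 102.375 = 6.9245
χ² = 5.3857 + 6.9245 = 12.3102 ≈ 12.310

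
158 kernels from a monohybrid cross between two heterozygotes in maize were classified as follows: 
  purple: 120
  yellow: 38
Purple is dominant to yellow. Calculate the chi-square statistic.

0.076

For a monohybrid cross between heterozygotes with complete dominance, the expected phenotypic ratio is 3:1.
Expected counts for N = 158 under a 3:1 ratio (total parts = 4):
  purple: 158 × 3/4 = 118.5
  yellow: 158 × 1/4 = 39.5
χ² = Σ (O − E)² / E
  purple: (120 − 118.5)² / 118.5 = 0.0190
  yellow: (38 − 39.5)² / 39.5 = 0.0570
χ² = 0.0190 + 0.0570 = 0.076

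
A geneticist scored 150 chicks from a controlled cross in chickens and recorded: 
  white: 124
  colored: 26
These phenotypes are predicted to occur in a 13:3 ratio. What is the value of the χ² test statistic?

The 13:3 ratio has 16 parts, so with N = 150 the expected counts are:
  white: 150 × 13/16 = 121.875
  colored: 150 × 3/16 = 28.125
χ² = Σ (O − E)² / E
  white: (124 − 121.875)² / 121.875 = 0.0371
  colored: (26 − 28.125)² / 28.125 = 0.1606
χ² = 0.0371 + 0.1606 = 0.1977 ≈ 0.198

0.198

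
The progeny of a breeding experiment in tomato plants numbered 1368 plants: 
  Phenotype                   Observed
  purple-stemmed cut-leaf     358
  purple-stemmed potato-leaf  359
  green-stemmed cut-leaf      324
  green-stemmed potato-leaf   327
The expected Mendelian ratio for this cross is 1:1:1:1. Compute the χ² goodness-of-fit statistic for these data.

Under the 1:1:1:1 hypothesis (Σ ratio = 4, N = 1368):
  purple-stemmed cut-leaf: 1368 × 1/4 = 342
  purple-stemmed potato-leaf: 1368 × 1/4 = 342
  green-stemmed cut-leaf: 1368 × 1/4 = 342
  green-stemmed potato-leaf: 1368 × 1/4 = 342
χ² = Σ (O − E)² / E
  purple-stemmed cut-leaf: (358 − 342)² / 342 = 0.7485
  purple-stemmed potato-leaf: (359 − 342)² / 342 = 0.8450
  green-stemmed cut-leaf: (324 − 342)² / 342 = 0.9474
  green-stemmed potato-leaf: (327 − 342)² / 342 = 0.6579
χ² = 0.7485 + 0.8450 + 0.9474 + 0.6579 = 3.1988 ≈ 3.199

3.199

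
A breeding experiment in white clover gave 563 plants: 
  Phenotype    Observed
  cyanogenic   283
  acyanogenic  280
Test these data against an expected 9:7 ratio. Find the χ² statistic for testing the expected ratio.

8.191

The 9:7 ratio has 16 parts, so with N = 563 the expected counts are:
  cyanogenic: 563 × 9/16 = 316.6875
  acyanogenic: 563 × 7/16 = 246.3125
χ² = Σ (O − E)² / E
  cyanogenic: (283 − 316.6875)² / 316.6875 = 3.5835
  acyanogenic: (280 − 246.3125)² / 246.3125 = 4.6073
χ² = 3.5835 + 4.6073 = 8.1908 ≈ 8.191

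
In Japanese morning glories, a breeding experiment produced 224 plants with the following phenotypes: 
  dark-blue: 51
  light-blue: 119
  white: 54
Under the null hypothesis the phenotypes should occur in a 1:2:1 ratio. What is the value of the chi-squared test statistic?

0.955

Expected counts for N = 224 under a 1:2:1 ratio (total parts = 4):
  dark-blue: 224 × 1/4 = 56
  light-blue: 224 × 2/4 = 112
  white: 224 × 1/4 = 56
χ² = Σ (O − E)² / E
  dark-blue: (51 − 56)² / 56 = 0.4464
  light-blue: (119 − 112)² / 112 = 0.4375
  white: (54 − 56)² / 56 = 0.0714
χ² = 0.4464 + 0.4375 + 0.0714 = 0.9553 ≈ 0.955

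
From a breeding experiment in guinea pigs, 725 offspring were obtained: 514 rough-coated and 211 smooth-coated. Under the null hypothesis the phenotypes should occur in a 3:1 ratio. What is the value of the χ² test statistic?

6.511

Total ratio parts = 4. Expected numbers out of 725:
  rough-coated: 725 × 3/4 = 543.75
  smooth-coated: 725 × 1/4 = 181.25
χ² = Σ (O − E)² / E
  rough-coated: (514 − 543.75)² / 543.75 = 1.6277
  smooth-coated: (211 − 181.25)² / 181.25 = 4.8831
χ² = 1.6277 + 4.8831 = 6.5108 ≈ 6.511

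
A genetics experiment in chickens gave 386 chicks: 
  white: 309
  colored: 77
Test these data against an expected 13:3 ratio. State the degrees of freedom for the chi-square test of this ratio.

1

A goodness-of-fit test with 2 phenotype classes has df = 2 − 1 = 1.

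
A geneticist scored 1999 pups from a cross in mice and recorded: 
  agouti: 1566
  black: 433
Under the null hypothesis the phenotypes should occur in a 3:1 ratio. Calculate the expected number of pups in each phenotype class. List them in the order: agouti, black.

1499.25, 499.75

Under the 3:1 hypothesis (Σ ratio = 4, N = 1999):
  agouti: 1999 × 3/4 = 1499.25
  black: 1999 × 1/4 = 499.75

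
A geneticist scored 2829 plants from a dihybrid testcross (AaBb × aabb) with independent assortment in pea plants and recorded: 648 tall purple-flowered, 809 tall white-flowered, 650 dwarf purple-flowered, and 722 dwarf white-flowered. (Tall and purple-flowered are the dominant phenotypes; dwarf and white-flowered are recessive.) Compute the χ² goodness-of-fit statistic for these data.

A dihybrid testcross with independent assortment gives a 1:1:1:1 ratio.
The 1:1:1:1 ratio has 4 parts, so with N = 2829 the expected counts are:
  tall purple-flowered: 2829 × 1/4 = 707.25
  tall white-flowered: 2829 × 1/4 = 707.25
  dwarf purple-flowered: 2829 × 1/4 = 707.25
  dwarf white-flowered: 2829 × 1/4 = 707.25
χ² = Σ (O − E)² / E
  tall purple-flowered: (648 − 707.25)² / 707.25 = 4.9637
  tall white-flowered: (809 − 707.25)² / 707.25 = 14.6385
  dwarf purple-flowered: (650 − 707.25)² / 707.25 = 4.6342
  dwarf white-flowered: (722 − 707.25)² / 707.25 = 0.3076
χ² = 4.9637 + 14.6385 + 4.6342 + 0.3076 = 24.544

24.544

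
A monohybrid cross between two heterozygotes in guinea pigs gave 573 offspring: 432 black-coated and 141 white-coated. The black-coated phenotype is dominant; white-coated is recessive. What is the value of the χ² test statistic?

0.047

For a monohybrid cross between heterozygotes with complete dominance, the expected phenotypic ratio is 3:1.
The 3:1 ratio has 4 parts, so with N = 573 the expected counts are:
  black-coated: 573 × 3/4 = 429.75
  white-coated: 573 × 1/4 = 143.25
χ² = Σ (O − E)² / E
  black-coated: (432 − 429.75)² / 429.75 = 0.0118
  white-coated: (141 − 143.25)² / 143.25 = 0.0353
χ² = 0.0118 + 0.0353 = 0.0471 ≈ 0.047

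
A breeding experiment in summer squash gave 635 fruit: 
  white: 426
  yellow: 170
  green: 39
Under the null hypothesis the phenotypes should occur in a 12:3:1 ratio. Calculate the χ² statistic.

27.106

Expected counts for N = 635 under a 12:3:1 ratio (total parts = 16):
  white: 635 × 12/16 = 476.25
  yellow: 635 × 3/16 = 119.0625
  green: 635 × 1/16 = 39.6875
χ² = Σ (O − E)² / E
  white: (426 − 476.25)² / 476.25 = 5.3020
  yellow: (170 − 119.0625)² / 119.0625 = 21.7922
  green: (39 − 39.6875)² / 39.6875 = 0.0119
χ² = 5.3020 + 21.7922 + 0.0119 = 27.1061 ≈ 27.106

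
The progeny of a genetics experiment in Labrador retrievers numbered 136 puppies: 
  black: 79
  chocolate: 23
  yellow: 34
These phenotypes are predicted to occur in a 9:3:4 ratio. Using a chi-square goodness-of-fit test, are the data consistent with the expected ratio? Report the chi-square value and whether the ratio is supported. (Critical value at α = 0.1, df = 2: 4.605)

Expected counts for N = 136 under a 9:3:4 ratio (total parts = 16):
  black: 136 × 9/16 = 76.5
  chocolate: 136 × 3/16 = 25.5
  yellow: 136 × 4/16 = 34
χ² = Σ (O − E)² / E
  black: (79 − 76.5)² / 76.5 = 0.0817
  chocolate: (23 − 25.5)² / 25.5 = 0.2451
  yellow: (34 − 34)² / 34 = 0.0000
χ² = 0.0817 + 0.2451 + 0.0000 = 0.3268 ≈ 0.327
Degrees of freedom = 3 − 1 = 2; critical value at α = 0.1 is 4.605.
Since 0.327 < 4.605, we fail to reject the null hypothesis — the data are consistent with the 9:3:4 ratio.

0.327; consistent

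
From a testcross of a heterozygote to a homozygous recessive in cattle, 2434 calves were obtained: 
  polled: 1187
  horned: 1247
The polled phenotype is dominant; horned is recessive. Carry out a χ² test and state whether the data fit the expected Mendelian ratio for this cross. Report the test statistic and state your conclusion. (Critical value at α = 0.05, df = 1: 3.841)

A testcross of a heterozygote (Aa × aa) gives a 1:1 phenotypic ratio.
Expected counts for N = 2434 under a 1:1 ratio (total parts = 2):
  polled: 2434 × 1/2 = 1217
  horned: 2434 × 1/2 = 1217
χ² = Σ (O − E)² / E
  polled: (1187 − 1217)² / 1217 = 0.7395
  horned: (1247 − 1217)² / 1217 = 0.7395
χ² = 0.7395 + 0.7395 = 1.479
Degrees of freedom = 2 − 1 = 1; critical value at α = 0.05 is 3.841.
Since 1.479 < 3.841, we fail to reject the null hypothesis — the data are consistent with the 1:1 ratio.

1.479; consistent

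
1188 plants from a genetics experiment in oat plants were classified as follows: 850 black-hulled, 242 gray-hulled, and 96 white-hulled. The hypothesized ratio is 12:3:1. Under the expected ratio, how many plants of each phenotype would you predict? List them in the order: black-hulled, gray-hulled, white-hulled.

891, 222.75, 74.25

Under the 12:3:1 hypothesis (Σ ratio = 16, N = 1188):
  black-hulled: 1188 × 12/16 = 891
  gray-hulled: 1188 × 3/16 = 222.75
  white-hulled: 1188 × 1/16 = 74.25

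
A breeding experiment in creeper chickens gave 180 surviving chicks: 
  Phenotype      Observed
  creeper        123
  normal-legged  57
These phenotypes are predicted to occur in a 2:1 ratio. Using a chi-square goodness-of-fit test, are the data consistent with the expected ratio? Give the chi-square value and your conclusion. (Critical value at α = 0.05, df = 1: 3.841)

Under the 2:1 hypothesis (Σ ratio = 3, N = 180):
  creeper: 180 × 2/3 = 120
  normal-legged: 180 × 1/3 = 60
χ² = Σ (O − E)² / E
  creeper: (123 − 120)² / 120 = 0.0750
  normal-legged: (57 − 60)² / 60 = 0.1500
χ² = 0.0750 + 0.1500 = 0.225
Degrees of freedom = 2 − 1 = 1; critical value at α = 0.05 is 3.841.
Since 0.225 < 3.841, we fail to reject the null hypothesis — the data are consistent with the 2:1 ratio.

0.225; consistent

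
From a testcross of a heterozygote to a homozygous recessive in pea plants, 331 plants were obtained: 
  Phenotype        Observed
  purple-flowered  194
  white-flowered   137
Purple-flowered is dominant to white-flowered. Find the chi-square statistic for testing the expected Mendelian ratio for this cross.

9.816

A testcross of a heterozygote (Aa × aa) gives a 1:1 phenotypic ratio.
Under the 1:1 hypothesis (Σ ratio = 2, N = 331):
  purple-flowered: 331 × 1/2 = 165.5
  white-flowered: 331 × 1/2 = 165.5
χ² = Σ (O − E)² / E
  purple-flowered: (194 − 165.5)² / 165.5 = 4.9079
  white-flowered: (137 − 165.5)² / 165.5 = 4.9079
χ² = 4.9079 + 4.9079 = 9.8158 ≈ 9.816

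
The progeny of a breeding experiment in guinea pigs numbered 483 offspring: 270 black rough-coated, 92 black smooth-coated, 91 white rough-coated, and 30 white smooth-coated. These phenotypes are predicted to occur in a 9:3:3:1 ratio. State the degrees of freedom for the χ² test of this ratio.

3

A goodness-of-fit test with 4 phenotype classes has df = 4 − 1 = 3.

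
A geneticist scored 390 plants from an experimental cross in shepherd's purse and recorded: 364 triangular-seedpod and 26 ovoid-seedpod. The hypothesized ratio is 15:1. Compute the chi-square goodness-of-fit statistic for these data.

Under the 15:1 hypothesis (Σ ratio = 16, N = 390):
  triangular-seedpod: 390 × 15/16 = 365.625
  ovoid-seedpod: 390 × 1/16 = 24.375
χ² = Σ (O − E)² / E
  triangular-seedpod: (364 − 365.625)² / 365.625 = 0.0072
  ovoid-seedpod: (26 − 24.375)² / 24.375 = 0.1083
χ² = 0.0072 + 0.1083 = 0.1155 ≈ 0.116

0.116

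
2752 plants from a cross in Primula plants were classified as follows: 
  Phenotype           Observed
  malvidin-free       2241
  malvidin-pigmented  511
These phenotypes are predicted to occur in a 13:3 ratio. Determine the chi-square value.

0.060

Under the 13:3 hypothesis (Σ ratio = 16, N = 2752):
  malvidin-free: 2752 × 13/16 = 2236
  malvidin-pigmented: 2752 × 3/16 = 516
χ² = Σ (O − E)² / E
  malvidin-free: (2241 − 2236)² / 2236 = 0.0112
  malvidin-pigmented: (511 − 516)² / 516 = 0.0484
χ² = 0.0112 + 0.0484 = 0.0596 ≈ 0.060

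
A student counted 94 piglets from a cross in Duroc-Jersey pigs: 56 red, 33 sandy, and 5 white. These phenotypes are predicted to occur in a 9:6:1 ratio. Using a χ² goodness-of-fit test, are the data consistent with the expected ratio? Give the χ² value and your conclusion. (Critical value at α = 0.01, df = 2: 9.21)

0.459; consistent

Under the 9:6:1 hypothesis (Σ ratio = 16, N = 94):
  red: 94 × 9/16 = 52.875
  sandy: 94 × 6/16 = 35.25
  white: 94 × 1/16 = 5.875
χ² = Σ (O − E)² / E
  red: (56 − 52.875)² / 52.875 = 0.1847
  sandy: (33 − 35.25)² / 35.25 = 0.1436
  white: (5 − 5.875)² / 5.875 = 0.1303
χ² = 0.1847 + 0.1436 + 0.1303 = 0.4586 ≈ 0.459
Degrees of freedom = 3 − 1 = 2; critical value at α = 0.01 is 9.21.
Since 0.459 < 9.21, we fail to reject the null hypothesis — the data are consistent with the 9:6:1 ratio.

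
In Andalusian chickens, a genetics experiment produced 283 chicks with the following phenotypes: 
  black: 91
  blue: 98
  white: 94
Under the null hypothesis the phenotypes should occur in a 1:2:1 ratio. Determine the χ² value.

26.809

Under the 1:2:1 hypothesis (Σ ratio = 4, N = 283):
  black: 283 × 1/4 = 70.75
  blue: 283 × 2/4 = 141.5
  white: 283 × 1/4 = 70.75
χ² = Σ (O − E)² / E
  black: (91 − 70.75)² / 70.75 = 5.7959
  blue: (98 − 141.5)² / 141.5 = 13.3728
  white: (94 − 70.75)² / 70.75 = 7.6405
χ² = 5.7959 + 13.3728 + 7.6405 = 26.8092 ≈ 26.809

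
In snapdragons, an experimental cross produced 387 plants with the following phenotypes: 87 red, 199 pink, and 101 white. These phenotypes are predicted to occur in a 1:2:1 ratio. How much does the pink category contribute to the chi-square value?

Expected counts for N = 387 under a 1:2:1 ratio (total parts = 4):
  red: 387 × 1/4 = 96.75
  pink: 387 × 2/4 = 193.5
  white: 387 × 1/4 = 96.75
Contribution of pink: (199 − 193.5)² / 193.5 = 0.1563

0.156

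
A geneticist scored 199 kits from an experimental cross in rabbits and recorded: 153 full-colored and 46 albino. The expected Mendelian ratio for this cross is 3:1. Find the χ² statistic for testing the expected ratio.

The 3:1 ratio has 4 parts, so with N = 199 the expected counts are:
  full-colored: 199 × 3/4 = 149.25
  albino: 199 × 1/4 = 49.75
χ² = Σ (O − E)² / E
  full-colored: (153 − 149.25)² / 149.25 = 0.0942
  albino: (46 − 49.75)² / 49.75 = 0.2827
χ² = 0.0942 + 0.2827 = 0.3769 ≈ 0.377

0.377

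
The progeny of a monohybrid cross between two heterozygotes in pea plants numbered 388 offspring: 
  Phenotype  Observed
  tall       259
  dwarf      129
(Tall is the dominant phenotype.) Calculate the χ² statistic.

14.076

For a monohybrid cross between heterozygotes with complete dominance, the expected phenotypic ratio is 3:1.
The 3:1 ratio has 4 parts, so with N = 388 the expected counts are:
  tall: 388 × 3/4 = 291
  dwarf: 388 × 1/4 = 97
χ² = Σ (O − E)² / E
  tall: (259 − 291)² / 291 = 3.5189
  dwarf: (129 − 97)² / 97 = 10.5567
χ² = 3.5189 + 10.5567 = 14.0756 ≈ 14.076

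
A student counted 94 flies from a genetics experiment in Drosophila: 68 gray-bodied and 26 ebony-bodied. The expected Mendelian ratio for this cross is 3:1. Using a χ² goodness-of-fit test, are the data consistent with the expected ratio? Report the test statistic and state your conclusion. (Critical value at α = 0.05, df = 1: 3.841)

Total ratio parts = 4. Expected numbers out of 94:
  gray-bodied: 94 × 3/4 = 70.5
  ebony-bodied: 94 × 1/4 = 23.5
χ² = Σ (O − E)² / E
  gray-bodied: (68 − 70.5)² / 70.5 = 0.0887
  ebony-bodied: (26 − 23.5)² / 23.5 = 0.2660
χ² = 0.0887 + 0.2660 = 0.3547 ≈ 0.355
Degrees of freedom = 2 − 1 = 1; critical value at α = 0.05 is 3.841.
Since 0.355 < 3.841, we fail to reject the null hypothesis — the data are consistent with the 3:1 ratio.

0.355; consistent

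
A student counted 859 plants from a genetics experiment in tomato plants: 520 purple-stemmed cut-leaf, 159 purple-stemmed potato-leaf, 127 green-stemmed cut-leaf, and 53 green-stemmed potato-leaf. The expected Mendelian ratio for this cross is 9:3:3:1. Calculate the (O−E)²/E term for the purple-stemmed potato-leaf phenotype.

The 9:3:3:1 ratio has 16 parts, so with N = 859 the expected counts are:
  purple-stemmed cut-leaf: 859 × 9/16 = 483.1875
  purple-stemmed potato-leaf: 859 × 3/16 = 161.0625
  green-stemmed cut-leaf: 859 × 3/16 = 161.0625
  green-stemmed potato-leaf: 859 × 1/16 = 53.6875
Contribution of purple-stemmed potato-leaf: (159 − 161.0625)² / 161.0625 = 0.0264

0.026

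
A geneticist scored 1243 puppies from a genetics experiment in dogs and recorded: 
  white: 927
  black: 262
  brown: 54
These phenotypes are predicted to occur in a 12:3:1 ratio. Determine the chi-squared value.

10.845

The 12:3:1 ratio has 16 parts, so with N = 1243 the expected counts are:
  white: 1243 × 12/16 = 932.25
  black: 1243 × 3/16 = 233.0625
  brown: 1243 × 1/16 = 77.6875
χ² = Σ (O − E)² / E
  white: (927 − 932.25)² / 932.25 = 0.0296
  black: (262 − 233.0625)² / 233.0625 = 3.5929
  brown: (54 − 77.6875)² / 77.6875 = 7.2225
χ² = 0.0296 + 3.5929 + 7.2225 = 10.845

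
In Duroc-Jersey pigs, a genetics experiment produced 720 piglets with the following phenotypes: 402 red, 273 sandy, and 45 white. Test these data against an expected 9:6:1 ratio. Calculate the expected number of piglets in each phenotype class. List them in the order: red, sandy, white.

405, 270, 45

The 9:6:1 ratio has 16 parts, so with N = 720 the expected counts are:
  red: 720 × 9/16 = 405
  sandy: 720 × 6/16 = 270
  white: 720 × 1/16 = 45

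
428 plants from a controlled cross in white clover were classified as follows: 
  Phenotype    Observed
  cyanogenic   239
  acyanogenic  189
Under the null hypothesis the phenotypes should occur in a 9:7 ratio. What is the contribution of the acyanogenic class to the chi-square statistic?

0.016

Total ratio parts = 16. Expected numbers out of 428:
  cyanogenic: 428 × 9/16 = 240.75
  acyanogenic: 428 × 7/16 = 187.25
Contribution of acyanogenic: (189 − 187.25)² / 187.25 = 0.0164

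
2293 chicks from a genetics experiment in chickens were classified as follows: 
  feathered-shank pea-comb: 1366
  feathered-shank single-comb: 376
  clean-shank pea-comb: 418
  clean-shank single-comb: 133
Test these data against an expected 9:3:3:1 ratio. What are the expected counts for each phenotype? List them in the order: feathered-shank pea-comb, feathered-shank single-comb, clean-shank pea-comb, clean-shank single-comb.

The 9:3:3:1 ratio has 16 parts, so with N = 2293 the expected counts are:
  feathered-shank pea-comb: 2293 × 9/16 = 1289.8125
  feathered-shank single-comb: 2293 × 3/16 = 429.9375
  clean-shank pea-comb: 2293 × 3/16 = 429.9375
  clean-shank single-comb: 2293 × 1/16 = 143.3125

1289.8125, 429.9375, 429.9375, 143.3125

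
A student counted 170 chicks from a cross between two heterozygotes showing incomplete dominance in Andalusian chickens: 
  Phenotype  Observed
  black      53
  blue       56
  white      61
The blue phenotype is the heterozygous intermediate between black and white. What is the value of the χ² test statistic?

20.541

With incomplete dominance, a heterozygote × heterozygote cross gives a 1:2:1 phenotypic ratio.
The 1:2:1 ratio has 4 parts, so with N = 170 the expected counts are:
  black: 170 × 1/4 = 42.5
  blue: 170 × 2/4 = 85
  white: 170 × 1/4 = 42.5
χ² = Σ (O − E)² / E
  black: (53 − 42.5)² / 42.5 = 2.5941
  blue: (56 − 85)² / 85 = 9.8941
  white: (61 − 42.5)² / 42.5 = 8.0529
χ² = 2.5941 + 9.8941 + 8.0529 = 20.5411 ≈ 20.541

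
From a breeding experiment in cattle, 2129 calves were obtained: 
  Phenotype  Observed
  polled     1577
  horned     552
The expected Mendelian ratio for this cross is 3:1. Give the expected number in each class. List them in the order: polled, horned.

1596.75, 532.25

Under the 3:1 hypothesis (Σ ratio = 4, N = 2129):
  polled: 2129 × 3/4 = 1596.75
  horned: 2129 × 1/4 = 532.25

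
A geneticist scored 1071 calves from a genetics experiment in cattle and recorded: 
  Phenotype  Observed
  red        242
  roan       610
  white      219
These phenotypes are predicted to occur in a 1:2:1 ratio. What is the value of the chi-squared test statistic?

21.717

Under the 1:2:1 hypothesis (Σ ratio = 4, N = 1071):
  red: 1071 × 1/4 = 267.75
  roan: 1071 × 2/4 = 535.5
  white: 1071 × 1/4 = 267.75
χ² = Σ (O − E)² / E
  red: (242 − 267.75)² / 267.75 = 2.4764
  roan: (610 − 535.5)² / 535.5 = 10.3646
  white: (219 − 267.75)² / 267.75 = 8.8761
χ² = 2.4764 + 10.3646 + 8.8761 = 21.7171 ≈ 21.717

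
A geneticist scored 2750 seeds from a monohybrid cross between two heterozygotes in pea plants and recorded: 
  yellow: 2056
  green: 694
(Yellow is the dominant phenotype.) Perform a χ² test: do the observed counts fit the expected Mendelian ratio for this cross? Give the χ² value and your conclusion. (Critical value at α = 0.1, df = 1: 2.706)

For a monohybrid cross between heterozygotes with complete dominance, the expected phenotypic ratio is 3:1.
The 3:1 ratio has 4 parts, so with N = 2750 the expected counts are:
  yellow: 2750 × 3/4 = 2062.5
  green: 2750 × 1/4 = 687.5
χ² = Σ (O − E)² / E
  yellow: (2056 − 2062.5)² / 2062.5 = 0.0205
  green: (694 − 687.5)² / 687.5 = 0.0615
χ² = 0.0205 + 0.0615 = 0.082
Degrees of freedom = 2 − 1 = 1; critical value at α = 0.1 is 2.706.
Since 0.082 < 2.706, we fail to reject the null hypothesis — the data are consistent with the 3:1 ratio.

0.082; consistent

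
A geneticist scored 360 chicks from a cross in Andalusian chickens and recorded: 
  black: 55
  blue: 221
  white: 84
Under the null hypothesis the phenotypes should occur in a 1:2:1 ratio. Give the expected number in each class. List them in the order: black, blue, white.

90, 180, 90

The 1:2:1 ratio has 4 parts, so with N = 360 the expected counts are:
  black: 360 × 1/4 = 90
  blue: 360 × 2/4 = 180
  white: 360 × 1/4 = 90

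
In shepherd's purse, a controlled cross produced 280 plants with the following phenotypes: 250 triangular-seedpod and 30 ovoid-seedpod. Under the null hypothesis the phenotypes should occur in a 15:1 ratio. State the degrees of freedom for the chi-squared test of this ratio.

A goodness-of-fit test with 2 phenotype classes has df = 2 − 1 = 1.

1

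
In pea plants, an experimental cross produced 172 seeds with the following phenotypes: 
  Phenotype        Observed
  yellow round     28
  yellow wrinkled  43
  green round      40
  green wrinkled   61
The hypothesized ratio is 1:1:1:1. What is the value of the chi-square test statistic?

12.977

Expected counts for N = 172 under a 1:1:1:1 ratio (total parts = 4):
  yellow round: 172 × 1/4 = 43
  yellow wrinkled: 172 × 1/4 = 43
  green round: 172 × 1/4 = 43
  green wrinkled: 172 × 1/4 = 43
χ² = Σ (O − E)² / E
  yellow round: (28 − 43)² / 43 = 5.2326
  yellow wrinkled: (43 − 43)² / 43 = 0.0000
  green round: (40 − 43)² / 43 = 0.2093
  green wrinkled: (61 − 43)² / 43 = 7.5349
χ² = 5.2326 + 0.0000 + 0.2093 + 7.5349 = 12.9768 ≈ 12.977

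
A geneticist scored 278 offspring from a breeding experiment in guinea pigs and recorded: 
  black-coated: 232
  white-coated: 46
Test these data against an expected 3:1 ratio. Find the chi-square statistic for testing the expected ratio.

Expected counts for N = 278 under a 3:1 ratio (total parts = 4):
  black-coated: 278 × 3/4 = 208.5
  white-coated: 278 × 1/4 = 69.5
χ² = Σ (O − E)² / E
  black-coated: (232 − 208.5)² / 208.5 = 2.6487
  white-coated: (46 − 69.5)² / 69.5 = 7.9460
χ² = 2.6487 + 7.9460 = 10.5947 ≈ 10.595

10.595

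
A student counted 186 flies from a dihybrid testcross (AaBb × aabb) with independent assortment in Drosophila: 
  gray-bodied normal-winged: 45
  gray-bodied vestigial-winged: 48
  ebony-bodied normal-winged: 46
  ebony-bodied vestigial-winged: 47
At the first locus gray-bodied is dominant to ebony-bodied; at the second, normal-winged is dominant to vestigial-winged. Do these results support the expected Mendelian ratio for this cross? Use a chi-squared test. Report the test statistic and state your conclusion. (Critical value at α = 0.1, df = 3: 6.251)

A dihybrid testcross with independent assortment gives a 1:1:1:1 ratio.
The 1:1:1:1 ratio has 4 parts, so with N = 186 the expected counts are:
  gray-bodied normal-winged: 186 × 1/4 = 46.5
  gray-bodied vestigial-winged: 186 × 1/4 = 46.5
  ebony-bodied normal-winged: 186 × 1/4 = 46.5
  ebony-bodied vestigial-winged: 186 × 1/4 = 46.5
χ² = Σ (O − E)² / E
  gray-bodied normal-winged: (45 − 46.5)² / 46.5 = 0.0484
  gray-bodied vestigial-winged: (48 − 46.5)² / 46.5 = 0.0484
  ebony-bodied normal-winged: (46 − 46.5)² / 46.5 = 0.0054
  ebony-bodied vestigial-winged: (47 − 46.5)² / 46.5 = 0.0054
χ² = 0.0484 + 0.0484 + 0.0054 + 0.0054 = 0.1076 ≈ 0.108
Degrees of freedom = 4 − 1 = 3; critical value at α = 0.1 is 6.251.
Since 0.108 < 6.251, we fail to reject the null hypothesis — the data are consistent with the 1:1:1:1 ratio.

0.108; consistent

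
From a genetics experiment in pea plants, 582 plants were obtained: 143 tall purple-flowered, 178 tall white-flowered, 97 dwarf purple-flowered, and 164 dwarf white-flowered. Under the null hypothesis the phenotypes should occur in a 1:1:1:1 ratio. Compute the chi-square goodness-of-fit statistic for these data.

25.821

Expected counts for N = 582 under a 1:1:1:1 ratio (total parts = 4):
  tall purple-flowered: 582 × 1/4 = 145.5
  tall white-flowered: 582 × 1/4 = 145.5
  dwarf purple-flowered: 582 × 1/4 = 145.5
  dwarf white-flowered: 582 × 1/4 = 145.5
χ² = Σ (O − E)² / E
  tall purple-flowered: (143 − 145.5)² / 145.5 = 0.0430
  tall white-flowered: (178 − 145.5)² / 145.5 = 7.2595
  dwarf purple-flowered: (97 − 145.5)² / 145.5 = 16.1667
  dwarf white-flowered: (164 − 145.5)² / 145.5 = 2.3522
χ² = 0.0430 + 7.2595 + 16.1667 + 2.3522 = 25.8214 ≈ 25.821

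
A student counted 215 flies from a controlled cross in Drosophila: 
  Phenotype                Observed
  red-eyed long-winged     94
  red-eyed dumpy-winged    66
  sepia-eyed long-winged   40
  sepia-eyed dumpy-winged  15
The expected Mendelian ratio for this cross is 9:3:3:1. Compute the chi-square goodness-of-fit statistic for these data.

22.552

Total ratio parts = 16. Expected numbers out of 215:
  red-eyed long-winged: 215 × 9/16 = 120.9375
  red-eyed dumpy-winged: 215 × 3/16 = 40.3125
  sepia-eyed long-winged: 215 × 3/16 = 40.3125
  sepia-eyed dumpy-winged: 215 × 1/16 = 13.4375
χ² = Σ (O − E)² / E
  red-eyed long-winged: (94 − 120.9375)² / 120.9375 = 6.0000
  red-eyed dumpy-winged: (66 − 40.3125)² / 40.3125 = 16.3683
  sepia-eyed long-winged: (40 − 40.3125)² / 40.3125 = 0.0024
  sepia-eyed dumpy-winged: (15 − 13.4375)² / 13.4375 = 0.1817
χ² = 6.0000 + 16.3683 + 0.0024 + 0.1817 = 22.5524 ≈ 22.552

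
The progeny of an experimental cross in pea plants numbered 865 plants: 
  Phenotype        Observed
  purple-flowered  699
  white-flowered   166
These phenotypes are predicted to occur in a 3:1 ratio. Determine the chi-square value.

15.569

The 3:1 ratio has 4 parts, so with N = 865 the expected counts are:
  purple-flowered: 865 × 3/4 = 648.75
  white-flowered: 865 × 1/4 = 216.25
χ² = Σ (O − E)² / E
  purple-flowered: (699 − 648.75)² / 648.75 = 3.8922
  white-flowered: (166 − 216.25)² / 216.25 = 11.6766
χ² = 3.8922 + 11.6766 = 15.5688 ≈ 15.569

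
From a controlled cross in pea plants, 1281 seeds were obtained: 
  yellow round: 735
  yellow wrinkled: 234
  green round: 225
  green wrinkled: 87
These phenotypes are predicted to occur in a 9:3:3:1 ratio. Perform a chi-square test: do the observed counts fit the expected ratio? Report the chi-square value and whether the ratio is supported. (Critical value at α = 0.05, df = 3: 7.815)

2.010; consistent

Total ratio parts = 16. Expected numbers out of 1281:
  yellow round: 1281 × 9/16 = 720.5625
  yellow wrinkled: 1281 × 3/16 = 240.1875
  green round: 1281 × 3/16 = 240.1875
  green wrinkled: 1281 × 1/16 = 80.0625
χ² = Σ (O − E)² / E
  yellow round: (735 − 720.5625)² / 720.5625 = 0.2893
  yellow wrinkled: (234 − 240.1875)² / 240.1875 = 0.1594
  green round: (225 − 240.1875)² / 240.1875 = 0.9603
  green wrinkled: (87 − 80.0625)² / 80.0625 = 0.6011
χ² = 0.2893 + 0.1594 + 0.9603 + 0.6011 = 2.0101 ≈ 2.010
Degrees of freedom = 4 − 1 = 3; critical value at α = 0.05 is 7.815.
Since 2.010 < 7.815, we fail to reject the null hypothesis — the data are consistent with the 9:3:3:1 ratio.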